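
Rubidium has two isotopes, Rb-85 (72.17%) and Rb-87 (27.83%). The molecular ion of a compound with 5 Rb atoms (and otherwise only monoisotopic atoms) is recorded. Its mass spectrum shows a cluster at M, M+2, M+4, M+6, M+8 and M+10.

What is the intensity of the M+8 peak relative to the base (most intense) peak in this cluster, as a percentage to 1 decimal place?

5.7%

Term probabilities: M 0.1958, M+2 0.3775, M+4 0.2911, M+6 0.1123, M+8 0.0216, M+10 0.0017. Base peak = M+2.
P(M+2) = C(5,1) × 0.7217^4 × 0.2783^1 = 5 × 0.27128565 × 0.2783 = 0.377494 (base)
P(M+8) = C(5,4) × 0.7217^1 × 0.2783^4 = 5 × 0.7217 × 0.00599864 = 0.021646
Relative intensity = 0.021646 / 0.377494 × 100 = 5.7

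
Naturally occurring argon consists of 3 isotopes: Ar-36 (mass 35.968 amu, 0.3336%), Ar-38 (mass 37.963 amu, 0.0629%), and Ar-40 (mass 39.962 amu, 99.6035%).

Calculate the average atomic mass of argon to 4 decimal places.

39.9474 amu

Weight each isotope mass by its fractional abundance: 0.003336 × 35.968 + 0.000629 × 37.963 + 0.996035 × 39.962
= 0.11999 + 0.02388 + 39.80355 = 39.94742 amu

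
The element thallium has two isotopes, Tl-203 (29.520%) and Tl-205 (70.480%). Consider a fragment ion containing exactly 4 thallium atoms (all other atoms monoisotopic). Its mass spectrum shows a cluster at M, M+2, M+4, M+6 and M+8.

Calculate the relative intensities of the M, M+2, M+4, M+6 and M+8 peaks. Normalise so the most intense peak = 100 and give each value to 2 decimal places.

1.84 : 17.54 : 62.83 : 100.00 : 59.69

The 4 Tl atoms are independent, so intensities follow the terms of (0.29520 + 0.70480)^4.
P(M) = 0.29520^4 = 0.007594
P(M+2) = 4 × 0.29520^3 × 0.70480^1 = 0.072523
P(M+4) = 6 × 0.29520^2 × 0.70480^2 = 0.259726
P(M+6) = 4 × 0.29520^1 × 0.70480^3 = 0.413403
P(M+8) = 0.70480^4 = 0.246754
The M+6 peak is largest (0.413403); scaling to 100 gives 1.84 : 17.54 : 62.83 : 100.00 : 59.69.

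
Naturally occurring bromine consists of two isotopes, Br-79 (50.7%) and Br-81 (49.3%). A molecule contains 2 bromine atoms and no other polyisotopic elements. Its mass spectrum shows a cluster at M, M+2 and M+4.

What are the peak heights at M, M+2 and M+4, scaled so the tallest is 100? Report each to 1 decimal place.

Each Br atom is independently Br-79 (p = 0.507) or Br-81 (q = 0.493); the cluster is the binomial expansion (p + q)^2.
P(M) = 0.507^2 = 0.257049
P(M+2) = 2 × 0.507^1 × 0.493^1 = 0.499902
P(M+4) = 0.493^2 = 0.243049
The M+2 peak is largest (0.499902); scaling to 100 gives 51.4 : 100.0 : 48.6.

51.4 : 100.0 : 48.6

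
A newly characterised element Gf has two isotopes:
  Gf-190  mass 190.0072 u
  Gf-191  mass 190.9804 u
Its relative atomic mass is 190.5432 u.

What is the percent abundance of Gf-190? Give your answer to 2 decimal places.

Let x be the fractional abundance of Gf-190; then Gf-191 has abundance 1 − x.
190.0072·x + 190.9804·(1 − x) = 190.5432
(190.0072 − 190.9804)·x = 190.5432 − 190.9804
x = -0.4372 / -0.9732 = 0.44924 → 44.92% Gf-190, 55.08% Gf-191.

44.92%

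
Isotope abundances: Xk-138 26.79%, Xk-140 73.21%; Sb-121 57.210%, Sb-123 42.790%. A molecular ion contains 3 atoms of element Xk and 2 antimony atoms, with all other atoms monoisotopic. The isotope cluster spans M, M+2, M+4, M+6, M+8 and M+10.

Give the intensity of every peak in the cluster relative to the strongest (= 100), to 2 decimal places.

1.71 : 16.57 : 60.21 : 100.00 : 73.60 : 19.51

Element Xk pattern (n=3): 0.01922729 : 0.15762935 : 0.43075942 : 0.39238394
Antimony pattern (n=2): 0.32729841 : 0.48960318 : 0.18309841
Convolve the two distributions (both contribute in 2-u steps):
  M: 0.01922729×0.32729841 = 0.006293
  M+2: 0.01922729×0.48960318 + 0.15762935×0.32729841 = 0.061006
  M+4: 0.01922729×0.18309841 + 0.15762935×0.48960318 + 0.43075942×0.32729841 = 0.221683
  M+6: 0.15762935×0.18309841 + 0.43075942×0.48960318 + 0.39238394×0.32729841 = 0.368190
  M+8: 0.43075942×0.18309841 + 0.39238394×0.48960318 = 0.270984
  M+10: 0.39238394×0.18309841 = 0.071845
Scale to base peak (0.368190) = 100: 1.71 : 16.57 : 60.21 : 100.00 : 73.60 : 19.51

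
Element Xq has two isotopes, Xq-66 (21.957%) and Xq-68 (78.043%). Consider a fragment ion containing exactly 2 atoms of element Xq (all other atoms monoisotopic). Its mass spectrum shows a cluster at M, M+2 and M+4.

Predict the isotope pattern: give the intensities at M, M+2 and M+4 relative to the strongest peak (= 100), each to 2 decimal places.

Expanding (0.21957 + 0.78043)^2:
P(M) = 0.21957^2 = 0.048211
P(M+2) = 2 × 0.21957^1 × 0.78043^1 = 0.342718
P(M+4) = 0.78043^2 = 0.609071
The M+4 peak is largest (0.609071); scaling to 100 gives 7.92 : 56.27 : 100.00.

7.92 : 56.27 : 100.00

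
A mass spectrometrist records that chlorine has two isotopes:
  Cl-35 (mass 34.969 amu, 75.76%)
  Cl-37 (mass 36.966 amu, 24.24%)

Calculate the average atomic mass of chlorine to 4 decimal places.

35.4531 amu

Average mass = Σ (abundance × isotope mass) = 0.7576 × 34.969 + 0.2424 × 36.966
= 26.49251 + 8.96056 = 35.45307 amu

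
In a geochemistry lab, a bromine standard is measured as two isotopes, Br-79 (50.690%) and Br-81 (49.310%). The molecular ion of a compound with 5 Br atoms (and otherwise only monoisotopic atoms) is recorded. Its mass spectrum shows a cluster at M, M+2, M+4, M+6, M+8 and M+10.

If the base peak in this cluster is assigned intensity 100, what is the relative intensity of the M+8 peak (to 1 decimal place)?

(0.50690 + 0.49310)^5 gives M 0.0335, M+2 0.1628, M+4 0.3167, M+6 0.3081, M+8 0.1498, M+10 0.0292; the largest is M+4.
P(M+4) = C(5,2) × 0.50690^3 × 0.49310^2 = 10 × 0.13024674 × 0.24314761 = 0.316692 (base)
P(M+8) = C(5,4) × 0.50690^1 × 0.49310^4 = 5 × 0.5069 × 0.05912076 = 0.149842
Relative intensity = 0.149842 / 0.316692 × 100 = 47.3

47.3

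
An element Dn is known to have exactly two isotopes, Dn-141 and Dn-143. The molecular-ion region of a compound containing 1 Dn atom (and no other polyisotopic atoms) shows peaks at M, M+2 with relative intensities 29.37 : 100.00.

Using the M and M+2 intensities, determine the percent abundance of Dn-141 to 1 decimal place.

Let p = fractional abundance of Dn-141. I(M+2)/I(M) = [C(1,1)·p^0·(1−p)] / p^1 = 1·(1−p)/p = 100.00/29.37 = 3.4048
(1−p)/p = 3.4048/1 = 3.4048  ⇒  p = 1/(1 + 3.4048) = 0.2270
Dn-141: 22.7%, Dn-143: 77.3%.

22.7%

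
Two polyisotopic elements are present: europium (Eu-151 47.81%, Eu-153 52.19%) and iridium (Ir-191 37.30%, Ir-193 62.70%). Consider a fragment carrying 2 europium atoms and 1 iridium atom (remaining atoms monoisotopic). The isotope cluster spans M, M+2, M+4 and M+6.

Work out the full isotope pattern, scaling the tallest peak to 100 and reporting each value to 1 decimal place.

20.6 : 79.5 : 100.0 : 41.2

Europium pattern (n=2): 0.22857961 : 0.49904078 : 0.27237961
Iridium pattern (n=1): 0.3730 : 0.6270
Convolve the two distributions (both contribute in 2-u steps):
  M: 0.22857961×0.3730 = 0.085260
  M+2: 0.22857961×0.6270 + 0.49904078×0.3730 = 0.329462
  M+4: 0.49904078×0.6270 + 0.27237961×0.3730 = 0.414496
  M+6: 0.27237961×0.6270 = 0.170782
Scale to base peak (0.414496) = 100: 20.6 : 79.5 : 100.0 : 41.2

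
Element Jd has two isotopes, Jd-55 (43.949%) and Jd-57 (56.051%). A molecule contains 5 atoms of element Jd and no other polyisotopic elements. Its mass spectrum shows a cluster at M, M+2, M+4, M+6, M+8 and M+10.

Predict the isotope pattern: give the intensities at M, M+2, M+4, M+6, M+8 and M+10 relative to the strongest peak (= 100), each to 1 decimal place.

4.8 : 30.7 : 78.4 : 100.0 : 63.8 : 16.3

Each Jd atom is independently Jd-55 (p = 0.43949) or Jd-57 (q = 0.56051); the cluster is the binomial expansion (p + q)^5.
P(M) = 0.43949^5 = 0.016396
P(M+2) = 5 × 0.43949^4 × 0.56051^1 = 0.104556
P(M+4) = 10 × 0.43949^3 × 0.56051^2 = 0.266694
P(M+6) = 10 × 0.43949^2 × 0.56051^3 = 0.340132
P(M+8) = 5 × 0.43949^1 × 0.56051^4 = 0.216896
P(M+10) = 0.56051^5 = 0.055324
The M+6 peak is largest (0.340132); scaling to 100 gives 4.8 : 30.7 : 78.4 : 100.0 : 63.8 : 16.3.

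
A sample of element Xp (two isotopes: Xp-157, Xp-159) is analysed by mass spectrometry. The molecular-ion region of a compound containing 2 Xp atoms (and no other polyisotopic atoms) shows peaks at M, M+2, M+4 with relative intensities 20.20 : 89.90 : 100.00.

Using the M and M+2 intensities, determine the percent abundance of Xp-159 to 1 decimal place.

69.0%

Let p = fractional abundance of Xp-157. I(M+2)/I(M) = [C(2,1)·p^1·(1−p)] / p^2 = 2·(1−p)/p = 89.90/20.20 = 4.4505
(1−p)/p = 4.4505/2 = 2.2252  ⇒  p = 1/(1 + 2.2252) = 0.3101
Xp-157: 31.0%, Xp-159: 69.0%.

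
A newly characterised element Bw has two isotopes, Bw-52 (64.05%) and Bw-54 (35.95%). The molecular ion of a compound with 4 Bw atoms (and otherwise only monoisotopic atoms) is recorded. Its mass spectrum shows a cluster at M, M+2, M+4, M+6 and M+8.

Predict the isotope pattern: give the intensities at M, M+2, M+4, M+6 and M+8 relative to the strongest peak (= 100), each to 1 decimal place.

Expanding (0.6405 + 0.3595)^4:
P(M) = 0.6405^4 = 0.168297
P(M+2) = 4 × 0.6405^3 × 0.3595^1 = 0.377847
P(M+4) = 6 × 0.6405^2 × 0.3595^2 = 0.318117
P(M+6) = 4 × 0.6405^1 × 0.3595^3 = 0.119035
P(M+8) = 0.3595^4 = 0.016703
The M+2 peak is largest (0.377847); scaling to 100 gives 44.5 : 100.0 : 84.2 : 31.5 : 4.4.

44.5 : 100.0 : 84.2 : 31.5 : 4.4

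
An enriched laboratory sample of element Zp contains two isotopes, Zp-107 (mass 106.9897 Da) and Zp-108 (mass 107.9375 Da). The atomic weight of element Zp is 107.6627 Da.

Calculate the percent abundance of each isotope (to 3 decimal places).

With x = fraction of Zp-107 (so Zp-108 is 1 − x):
106.9897·x + 107.9375·(1 − x) = 107.6627
(106.9897 − 107.9375)·x = 107.6627 − 107.9375
x = -0.2748 / -0.9478 = 0.28993 → 28.993% Zp-107, 71.007% Zp-108.

Zp-107: 28.993%, Zp-108: 71.007%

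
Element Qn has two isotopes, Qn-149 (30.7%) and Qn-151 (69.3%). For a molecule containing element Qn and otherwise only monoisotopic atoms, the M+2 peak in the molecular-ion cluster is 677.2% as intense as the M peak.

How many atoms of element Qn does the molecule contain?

For n independent Qn atoms, I(M+2)/I(M) = n · (abundance Qn-151) / (abundance Qn-149) = n · 0.693/0.307.
n = 6.772 × 0.307/0.693 = 3.00 ≈ 3

3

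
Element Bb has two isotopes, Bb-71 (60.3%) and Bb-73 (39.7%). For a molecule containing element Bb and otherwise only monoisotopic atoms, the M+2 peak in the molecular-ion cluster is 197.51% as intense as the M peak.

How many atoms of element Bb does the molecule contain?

For n independent Bb atoms, I(M+2)/I(M) = n · (abundance Bb-73) / (abundance Bb-71) = n · 0.397/0.603.
n = 1.9751 × 0.603/0.397 = 3.00 ≈ 3

3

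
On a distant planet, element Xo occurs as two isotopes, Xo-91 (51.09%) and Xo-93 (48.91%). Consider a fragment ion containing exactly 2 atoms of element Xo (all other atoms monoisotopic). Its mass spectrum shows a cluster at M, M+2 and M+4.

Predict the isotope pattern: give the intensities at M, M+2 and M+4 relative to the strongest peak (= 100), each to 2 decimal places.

52.23 : 100.00 : 47.87

Expanding (0.5109 + 0.4891)^2:
P(M) = 0.5109^2 = 0.261019
P(M+2) = 2 × 0.5109^1 × 0.4891^1 = 0.499762
P(M+4) = 0.4891^2 = 0.239219
The M+2 peak is largest (0.499762); scaling to 100 gives 52.23 : 100.00 : 47.87.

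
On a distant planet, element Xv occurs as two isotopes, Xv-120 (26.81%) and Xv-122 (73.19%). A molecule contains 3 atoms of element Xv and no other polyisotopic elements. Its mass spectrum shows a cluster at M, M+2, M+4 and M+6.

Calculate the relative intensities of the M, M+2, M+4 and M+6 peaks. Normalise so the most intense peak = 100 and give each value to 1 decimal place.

4.5 : 36.6 : 100.0 : 91.0

Each Xv atom is independently Xv-120 (p = 0.2681) or Xv-122 (q = 0.7319); the cluster is the binomial expansion (p + q)^3.
P(M) = 0.2681^3 = 0.019270
P(M+2) = 3 × 0.2681^2 × 0.7319^1 = 0.157822
P(M+4) = 3 × 0.2681^1 × 0.7319^2 = 0.430846
P(M+6) = 0.7319^3 = 0.392062
The M+4 peak is largest (0.430846); scaling to 100 gives 4.5 : 36.6 : 100.0 : 91.0.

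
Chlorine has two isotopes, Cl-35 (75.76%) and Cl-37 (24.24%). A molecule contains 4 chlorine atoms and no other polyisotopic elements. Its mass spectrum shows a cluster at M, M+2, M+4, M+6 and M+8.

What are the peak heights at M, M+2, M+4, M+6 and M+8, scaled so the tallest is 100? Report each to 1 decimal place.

78.1 : 100.0 : 48.0 : 10.2 : 0.8

Expanding (0.7576 + 0.2424)^4:
P(M) = 0.7576^4 = 0.329428
P(M+2) = 4 × 0.7576^3 × 0.2424^1 = 0.421612
P(M+4) = 6 × 0.7576^2 × 0.2424^2 = 0.202347
P(M+6) = 4 × 0.7576^1 × 0.2424^3 = 0.043162
P(M+8) = 0.2424^4 = 0.003452
The M+2 peak is largest (0.421612); scaling to 100 gives 78.1 : 100.0 : 48.0 : 10.2 : 0.8.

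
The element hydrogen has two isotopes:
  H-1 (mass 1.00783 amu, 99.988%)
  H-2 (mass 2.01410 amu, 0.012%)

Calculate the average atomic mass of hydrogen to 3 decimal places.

Average mass = Σ (abundance × isotope mass) = 0.99988 × 1.00783 + 0.00012 × 2.01410
= 1.007709 + 0.000242 = 1.007951 amu

1.008 amu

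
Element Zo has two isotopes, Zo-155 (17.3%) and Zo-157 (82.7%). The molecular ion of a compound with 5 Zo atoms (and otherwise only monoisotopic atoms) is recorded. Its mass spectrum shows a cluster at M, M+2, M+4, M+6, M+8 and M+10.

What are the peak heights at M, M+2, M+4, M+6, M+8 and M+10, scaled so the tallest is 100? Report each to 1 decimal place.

Expanding (0.173 + 0.827)^5:
P(M) = 0.173^5 = 0.000155
P(M+2) = 5 × 0.173^4 × 0.827^1 = 0.003704
P(M+4) = 10 × 0.173^3 × 0.827^2 = 0.035412
P(M+6) = 10 × 0.173^2 × 0.827^3 = 0.169281
P(M+8) = 5 × 0.173^1 × 0.827^4 = 0.404611
P(M+10) = 0.827^5 = 0.386837
The M+8 peak is largest (0.404611); scaling to 100 gives 0.0 : 0.9 : 8.8 : 41.8 : 100.0 : 95.6.

0.0 : 0.9 : 8.8 : 41.8 : 100.0 : 95.6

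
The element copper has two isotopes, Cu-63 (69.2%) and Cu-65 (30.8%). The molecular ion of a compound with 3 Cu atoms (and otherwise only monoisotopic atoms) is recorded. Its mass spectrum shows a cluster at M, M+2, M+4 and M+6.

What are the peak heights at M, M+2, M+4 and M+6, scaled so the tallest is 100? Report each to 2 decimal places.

74.89 : 100.00 : 44.51 : 6.60

Each Cu atom is independently Cu-63 (p = 0.692) or Cu-65 (q = 0.308); the cluster is the binomial expansion (p + q)^3.
P(M) = 0.692^3 = 0.331374
P(M+2) = 3 × 0.692^2 × 0.308^1 = 0.442470
P(M+4) = 3 × 0.692^1 × 0.308^2 = 0.196938
P(M+6) = 0.308^3 = 0.029218
The M+2 peak is largest (0.442470); scaling to 100 gives 74.89 : 100.00 : 44.51 : 6.60.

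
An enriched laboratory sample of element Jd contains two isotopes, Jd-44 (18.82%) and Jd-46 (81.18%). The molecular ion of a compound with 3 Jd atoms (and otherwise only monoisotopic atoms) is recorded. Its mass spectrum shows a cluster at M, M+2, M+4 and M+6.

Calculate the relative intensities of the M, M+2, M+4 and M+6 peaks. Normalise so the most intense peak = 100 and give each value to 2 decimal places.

The 3 Jd atoms are independent, so intensities follow the terms of (0.1882 + 0.8118)^3.
P(M) = 0.1882^3 = 0.006666
P(M+2) = 3 × 0.1882^2 × 0.8118^1 = 0.086260
P(M+4) = 3 × 0.1882^1 × 0.8118^2 = 0.372082
P(M+6) = 0.8118^3 = 0.534992
The M+6 peak is largest (0.534992); scaling to 100 gives 1.25 : 16.12 : 69.55 : 100.00.

1.25 : 16.12 : 69.55 : 100.00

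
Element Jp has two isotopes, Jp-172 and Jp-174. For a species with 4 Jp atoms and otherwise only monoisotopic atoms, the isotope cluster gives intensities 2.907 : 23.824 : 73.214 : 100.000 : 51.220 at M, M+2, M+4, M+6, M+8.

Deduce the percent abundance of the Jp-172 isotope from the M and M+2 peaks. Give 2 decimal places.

32.80%

Write p for the Jp-172 fraction. I(M+2)/I(M) = [C(4,1)·p^3·(1−p)] / p^4 = 4·(1−p)/p = 23.824/2.907 = 8.1954
(1−p)/p = 8.1954/4 = 2.0488  ⇒  p = 1/(1 + 2.0488) = 0.3280
Jp-172: 32.80%, Jp-174: 67.20%.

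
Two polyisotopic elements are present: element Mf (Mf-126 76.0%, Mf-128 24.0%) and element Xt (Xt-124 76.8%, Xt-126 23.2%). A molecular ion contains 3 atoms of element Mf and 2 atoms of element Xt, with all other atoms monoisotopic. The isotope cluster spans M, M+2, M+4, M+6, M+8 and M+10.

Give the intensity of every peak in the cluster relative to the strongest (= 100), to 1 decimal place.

Element Mf pattern (n=3): 0.438976 : 0.415872 : 0.131328 : 0.013824
Element Xt pattern (n=2): 0.589824 : 0.356352 : 0.053824
Convolve the two distributions (both contribute in 2-u steps):
  M: 0.438976×0.589824 = 0.258919
  M+2: 0.438976×0.356352 + 0.415872×0.589824 = 0.401721
  M+4: 0.438976×0.053824 + 0.415872×0.356352 + 0.131328×0.589824 = 0.249285
  M+6: 0.415872×0.053824 + 0.131328×0.356352 + 0.013824×0.589824 = 0.077337
  M+8: 0.131328×0.053824 + 0.013824×0.356352 = 0.011995
  M+10: 0.013824×0.053824 = 0.000744
Scale to base peak (0.401721) = 100: 64.5 : 100.0 : 62.1 : 19.3 : 3.0 : 0.2

64.5 : 100.0 : 62.1 : 19.3 : 3.0 : 0.2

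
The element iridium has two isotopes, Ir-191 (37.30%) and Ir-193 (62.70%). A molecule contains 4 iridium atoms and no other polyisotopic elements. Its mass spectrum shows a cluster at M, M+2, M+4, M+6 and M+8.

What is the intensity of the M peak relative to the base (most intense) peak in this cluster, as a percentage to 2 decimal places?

5.26%

Binomial terms of (0.3730 + 0.6270)^4: M 0.0194, M+2 0.1302, M+4 0.3282, M+6 0.3678, M+8 0.1546 → M+6 is the base peak.
P(M+6) = C(4,3) × 0.3730^1 × 0.6270^3 = 4 × 0.3730 × 0.24649188 = 0.367766 (base)
P(M) = C(4,0) × 0.3730^4 × 0.6270^0 = 1 × 0.01935688 × 1.0000 = 0.019357
Relative intensity = 0.019357 / 0.367766 × 100 = 5.26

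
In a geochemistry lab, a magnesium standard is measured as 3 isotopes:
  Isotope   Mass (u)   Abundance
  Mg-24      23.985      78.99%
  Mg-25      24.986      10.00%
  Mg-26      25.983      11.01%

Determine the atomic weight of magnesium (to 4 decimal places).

24.3051 u

Average mass = Σ (abundance × isotope mass) = 0.7899 × 23.985 + 0.1000 × 24.986 + 0.1101 × 25.983
= 18.94575 + 2.49860 + 2.86073 = 24.30508 u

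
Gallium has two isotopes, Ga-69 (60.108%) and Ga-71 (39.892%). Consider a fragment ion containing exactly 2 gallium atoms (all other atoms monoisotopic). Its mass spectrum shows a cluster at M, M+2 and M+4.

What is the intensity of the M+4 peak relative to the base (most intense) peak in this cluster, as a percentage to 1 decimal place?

(0.60108 + 0.39892)^2 gives M 0.3613, M+2 0.4796, M+4 0.1591; the largest is M+2.
P(M+2) = C(2,1) × 0.60108^1 × 0.39892^1 = 2 × 0.60108 × 0.39892 = 0.479566 (base)
P(M+4) = C(2,2) × 0.60108^0 × 0.39892^2 = 1 × 1.0000 × 0.15913717 = 0.159137
Relative intensity = 0.159137 / 0.479566 × 100 = 33.2

33.2%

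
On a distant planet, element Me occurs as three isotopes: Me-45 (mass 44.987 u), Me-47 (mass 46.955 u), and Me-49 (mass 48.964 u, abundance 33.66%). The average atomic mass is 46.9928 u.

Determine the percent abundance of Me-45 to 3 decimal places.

The remaining 66.34% is split between Me-45 (fraction x) and Me-47 (fraction 0.6634 − x).
Substituting: 44.987x + 46.955(0.6634 − x) = 30.5115176
(44.987 − 46.955)x = -0.6384294  ⇒  x = 0.32441, y = 0.33899
Me-45: 32.441%, Me-47: 33.899%.

32.441%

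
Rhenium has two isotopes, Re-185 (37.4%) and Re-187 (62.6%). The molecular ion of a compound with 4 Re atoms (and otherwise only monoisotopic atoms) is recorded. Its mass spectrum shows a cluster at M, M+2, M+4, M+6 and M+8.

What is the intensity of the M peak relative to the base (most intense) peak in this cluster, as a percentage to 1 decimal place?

Term probabilities: M 0.0196, M+2 0.1310, M+4 0.3289, M+6 0.3670, M+8 0.1536. Base peak = M+6.
P(M+6) = C(4,3) × 0.374^1 × 0.626^3 = 4 × 0.3740 × 0.24531438 = 0.366990 (base)
P(M) = C(4,0) × 0.374^4 × 0.626^0 = 1 × 0.0195653 × 1.0000 = 0.019565
Relative intensity = 0.019565 / 0.366990 × 100 = 5.3

5.3%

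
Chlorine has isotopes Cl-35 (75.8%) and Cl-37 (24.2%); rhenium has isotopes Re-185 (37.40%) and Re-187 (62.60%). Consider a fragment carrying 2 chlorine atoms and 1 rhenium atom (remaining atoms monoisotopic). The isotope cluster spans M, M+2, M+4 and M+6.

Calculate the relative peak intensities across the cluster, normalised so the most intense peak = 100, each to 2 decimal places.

43.25 : 100.00 : 50.63 : 7.38

Chlorine pattern (n=2): 0.574564 : 0.366872 : 0.058564
Rhenium pattern (n=1): 0.3740 : 0.6260
Convolve the two distributions (both contribute in 2-u steps):
  M: 0.574564×0.3740 = 0.214887
  M+2: 0.574564×0.6260 + 0.366872×0.3740 = 0.496887
  M+4: 0.366872×0.6260 + 0.058564×0.3740 = 0.251565
  M+6: 0.058564×0.6260 = 0.036661
Scale to base peak (0.496887) = 100: 43.25 : 100.00 : 50.63 : 7.38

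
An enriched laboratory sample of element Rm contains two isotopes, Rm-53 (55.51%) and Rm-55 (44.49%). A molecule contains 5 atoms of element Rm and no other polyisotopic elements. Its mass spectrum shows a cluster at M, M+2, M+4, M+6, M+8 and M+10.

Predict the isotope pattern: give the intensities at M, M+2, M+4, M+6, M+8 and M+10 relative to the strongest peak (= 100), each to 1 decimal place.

15.6 : 62.4 : 100.0 : 80.1 : 32.1 : 5.1

The 5 Rm atoms are independent, so intensities follow the terms of (0.5551 + 0.4449)^5.
P(M) = 0.5551^5 = 0.052706
P(M+2) = 5 × 0.5551^4 × 0.4449^1 = 0.211211
P(M+4) = 10 × 0.5551^3 × 0.4449^2 = 0.338562
P(M+6) = 10 × 0.5551^2 × 0.4449^3 = 0.271350
P(M+8) = 5 × 0.5551^1 × 0.4449^4 = 0.108740
P(M+10) = 0.4449^5 = 0.017431
The M+4 peak is largest (0.338562); scaling to 100 gives 15.6 : 62.4 : 100.0 : 80.1 : 32.1 : 5.1.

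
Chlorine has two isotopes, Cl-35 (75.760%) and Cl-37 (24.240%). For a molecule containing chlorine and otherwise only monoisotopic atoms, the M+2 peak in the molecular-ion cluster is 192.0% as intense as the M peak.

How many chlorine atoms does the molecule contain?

With n Cl atoms, P(M+2)/P(M) = C(n,1)·p^(n−1)q / p^n = n·q/p = n · 0.24240/0.75760.
n = 1.920 × 0.75760/0.24240 = 6.00 ≈ 6

6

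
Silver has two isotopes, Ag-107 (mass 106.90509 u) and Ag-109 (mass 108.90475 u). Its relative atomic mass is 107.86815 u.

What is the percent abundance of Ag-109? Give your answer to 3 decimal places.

48.161%

Let x be the fractional abundance of Ag-107; then Ag-109 has abundance 1 − x.
106.90509·x + 108.90475·(1 − x) = 107.86815
(106.90509 − 108.90475)·x = 107.86815 − 108.90475
x = -1.03660 / -1.99966 = 0.51839 → 51.839% Ag-107, 48.161% Ag-109.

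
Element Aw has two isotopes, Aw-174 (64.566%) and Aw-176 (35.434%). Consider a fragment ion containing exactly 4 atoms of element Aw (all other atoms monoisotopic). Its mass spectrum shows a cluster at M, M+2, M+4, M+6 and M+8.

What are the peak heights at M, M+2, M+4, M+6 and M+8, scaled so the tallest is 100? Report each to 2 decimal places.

Expanding (0.64566 + 0.35434)^4:
P(M) = 0.64566^4 = 0.173786
P(M+2) = 4 × 0.64566^3 × 0.35434^1 = 0.381498
P(M+4) = 6 × 0.64566^2 × 0.35434^2 = 0.314050
P(M+6) = 4 × 0.64566^1 × 0.35434^3 = 0.114901
P(M+8) = 0.35434^4 = 0.015765
The M+2 peak is largest (0.381498); scaling to 100 gives 45.55 : 100.00 : 82.32 : 30.12 : 4.13.

45.55 : 100.00 : 82.32 : 30.12 : 4.13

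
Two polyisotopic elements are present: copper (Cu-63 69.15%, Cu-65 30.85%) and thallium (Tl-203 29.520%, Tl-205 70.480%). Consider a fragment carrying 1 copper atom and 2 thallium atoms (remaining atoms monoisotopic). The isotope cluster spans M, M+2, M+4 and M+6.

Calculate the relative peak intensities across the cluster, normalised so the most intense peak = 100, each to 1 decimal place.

Copper pattern (n=1): 0.6915 : 0.3085
Thallium pattern (n=2): 0.08714304 : 0.41611392 : 0.49674304
Convolve the two distributions (both contribute in 2-u steps):
  M: 0.6915×0.08714304 = 0.060259
  M+2: 0.6915×0.41611392 + 0.3085×0.08714304 = 0.314626
  M+4: 0.6915×0.49674304 + 0.3085×0.41611392 = 0.471869
  M+6: 0.3085×0.49674304 = 0.153245
Scale to base peak (0.471869) = 100: 12.8 : 66.7 : 100.0 : 32.5

12.8 : 66.7 : 100.0 : 32.5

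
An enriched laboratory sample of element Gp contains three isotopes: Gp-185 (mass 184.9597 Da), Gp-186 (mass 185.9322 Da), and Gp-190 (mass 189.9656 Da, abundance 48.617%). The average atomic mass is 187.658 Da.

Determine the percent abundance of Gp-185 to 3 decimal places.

The remaining 51.383% is split between Gp-185 (fraction x) and Gp-186 (fraction 0.51383 − x).
Substituting: 184.9597x + 185.9322(0.51383 − x) = 95.302424248
(184.9597 − 185.9322)x = -0.235118078  ⇒  x = 0.24177, y = 0.27206
Gp-185: 24.177%, Gp-186: 27.206%.

24.177%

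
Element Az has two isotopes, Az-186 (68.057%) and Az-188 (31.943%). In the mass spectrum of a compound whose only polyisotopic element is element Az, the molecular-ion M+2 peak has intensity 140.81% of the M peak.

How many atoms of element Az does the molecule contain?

3

The M+2/M ratio from n Az atoms is n · q/p = n · 0.31943/0.68057.
n = 1.4081 × 0.68057/0.31943 = 3.00 ≈ 3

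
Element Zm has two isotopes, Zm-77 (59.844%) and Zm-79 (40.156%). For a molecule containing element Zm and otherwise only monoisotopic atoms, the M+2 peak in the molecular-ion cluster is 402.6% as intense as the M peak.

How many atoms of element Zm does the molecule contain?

6

With n Zm atoms, P(M+2)/P(M) = C(n,1)·p^(n−1)q / p^n = n·q/p = n · 0.40156/0.59844.
n = 4.026 × 0.59844/0.40156 = 6.00 ≈ 6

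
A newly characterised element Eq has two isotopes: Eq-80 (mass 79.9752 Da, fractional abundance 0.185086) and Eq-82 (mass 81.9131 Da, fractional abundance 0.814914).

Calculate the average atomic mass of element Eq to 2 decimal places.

81.55 Da

The abundance-weighted mean is 0.185086 × 79.9752 + 0.814914 × 81.9131
= 14.80229 + 66.75213 = 81.55442 Da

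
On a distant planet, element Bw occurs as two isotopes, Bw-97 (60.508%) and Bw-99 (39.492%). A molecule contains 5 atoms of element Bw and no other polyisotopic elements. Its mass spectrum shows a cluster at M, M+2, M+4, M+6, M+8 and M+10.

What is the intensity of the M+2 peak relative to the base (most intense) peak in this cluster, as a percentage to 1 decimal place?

76.6%

Binomial terms of (0.60508 + 0.39492)^5: M 0.0811, M+2 0.2647, M+4 0.3455, M+6 0.2255, M+8 0.0736, M+10 0.0096 → M+4 is the base peak.
P(M+4) = C(5,2) × 0.60508^3 × 0.39492^2 = 10 × 0.22153298 × 0.15596181 = 0.345507 (base)
P(M+2) = C(5,1) × 0.60508^4 × 0.39492^1 = 5 × 0.13404518 × 0.39492 = 0.264686
Relative intensity = 0.264686 / 0.345507 × 100 = 76.6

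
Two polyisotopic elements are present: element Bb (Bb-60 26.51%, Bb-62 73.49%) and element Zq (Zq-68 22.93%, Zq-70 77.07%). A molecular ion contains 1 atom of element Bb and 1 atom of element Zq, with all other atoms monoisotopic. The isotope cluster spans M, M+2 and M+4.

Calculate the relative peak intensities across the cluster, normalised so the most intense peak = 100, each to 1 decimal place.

10.7 : 65.8 : 100.0

Element Bb pattern (n=1): 0.2651 : 0.7349
Element Zq pattern (n=1): 0.2293 : 0.7707
Convolve the two distributions (both contribute in 2-u steps):
  M: 0.2651×0.2293 = 0.060787
  M+2: 0.2651×0.7707 + 0.7349×0.2293 = 0.372825
  M+4: 0.7349×0.7707 = 0.566387
Scale to base peak (0.566387) = 100: 10.7 : 65.8 : 100.0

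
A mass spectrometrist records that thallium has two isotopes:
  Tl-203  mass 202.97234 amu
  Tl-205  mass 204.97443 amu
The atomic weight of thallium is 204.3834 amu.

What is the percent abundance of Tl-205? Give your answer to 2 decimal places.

Let x be the fractional abundance of Tl-203; then Tl-205 has abundance 1 − x.
202.97234·x + 204.97443·(1 − x) = 204.3834
(202.97234 − 204.97443)·x = 204.3834 − 204.97443
x = -0.59103 / -2.00209 = 0.29521 → 29.52% Tl-203, 70.48% Tl-205.

70.48%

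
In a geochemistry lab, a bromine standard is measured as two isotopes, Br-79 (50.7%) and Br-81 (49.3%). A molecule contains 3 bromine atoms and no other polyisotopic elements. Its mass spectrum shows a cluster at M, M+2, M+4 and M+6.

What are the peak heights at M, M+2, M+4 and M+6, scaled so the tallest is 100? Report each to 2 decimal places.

The 3 Br atoms are independent, so intensities follow the terms of (0.507 + 0.493)^3.
P(M) = 0.507^3 = 0.130324
P(M+2) = 3 × 0.507^2 × 0.493^1 = 0.380175
P(M+4) = 3 × 0.507^1 × 0.493^2 = 0.369678
P(M+6) = 0.493^3 = 0.119823
The M+2 peak is largest (0.380175); scaling to 100 gives 34.28 : 100.00 : 97.24 : 31.52.

34.28 : 100.00 : 97.24 : 31.52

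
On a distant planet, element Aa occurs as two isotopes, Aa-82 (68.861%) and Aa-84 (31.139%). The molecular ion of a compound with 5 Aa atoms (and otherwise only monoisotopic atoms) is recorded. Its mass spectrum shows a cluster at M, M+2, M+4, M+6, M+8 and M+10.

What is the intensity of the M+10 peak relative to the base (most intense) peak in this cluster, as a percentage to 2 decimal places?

0.84%

Term probabilities: M 0.1548, M+2 0.3501, M+4 0.3166, M+6 0.1432, M+8 0.0324, M+10 0.0029. Base peak = M+2.
P(M+2) = C(5,1) × 0.68861^4 × 0.31139^1 = 5 × 0.22485021 × 0.31139 = 0.350081 (base)
P(M+10) = C(5,5) × 0.68861^0 × 0.31139^5 = 1 × 1.0000 × 0.00292768 = 0.002928
Relative intensity = 0.002928 / 0.350081 × 100 = 0.84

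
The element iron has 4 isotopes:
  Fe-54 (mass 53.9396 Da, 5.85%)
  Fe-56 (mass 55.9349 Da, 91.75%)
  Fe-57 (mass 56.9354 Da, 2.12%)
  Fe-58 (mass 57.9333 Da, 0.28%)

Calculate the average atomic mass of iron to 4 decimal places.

55.8450 Da

Ar = Σ fᵢ·mᵢ = 0.0585 × 53.9396 + 0.9175 × 55.9349 + 0.0212 × 56.9354 + 0.0028 × 57.9333
= 3.15547 + 51.32027 + 1.20703 + 0.16221 = 55.84498 Da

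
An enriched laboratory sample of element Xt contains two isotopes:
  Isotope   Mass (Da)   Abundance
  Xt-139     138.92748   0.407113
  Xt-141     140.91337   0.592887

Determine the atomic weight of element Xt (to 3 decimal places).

Weight each isotope mass by its fractional abundance: 0.407113 × 138.92748 + 0.592887 × 140.91337
= 56.559183 + 83.545705 = 140.104888 Da

140.105 Da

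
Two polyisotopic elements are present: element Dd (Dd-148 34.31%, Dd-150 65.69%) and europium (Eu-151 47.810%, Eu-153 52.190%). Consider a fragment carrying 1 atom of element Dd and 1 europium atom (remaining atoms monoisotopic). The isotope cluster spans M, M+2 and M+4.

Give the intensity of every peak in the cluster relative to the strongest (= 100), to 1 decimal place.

Element Dd pattern (n=1): 0.3431 : 0.6569
Europium pattern (n=1): 0.4781 : 0.5219
Convolve the two distributions (both contribute in 2-u steps):
  M: 0.3431×0.4781 = 0.164036
  M+2: 0.3431×0.5219 + 0.6569×0.4781 = 0.493128
  M+4: 0.6569×0.5219 = 0.342836
Scale to base peak (0.493128) = 100: 33.3 : 100.0 : 69.5

33.3 : 100.0 : 69.5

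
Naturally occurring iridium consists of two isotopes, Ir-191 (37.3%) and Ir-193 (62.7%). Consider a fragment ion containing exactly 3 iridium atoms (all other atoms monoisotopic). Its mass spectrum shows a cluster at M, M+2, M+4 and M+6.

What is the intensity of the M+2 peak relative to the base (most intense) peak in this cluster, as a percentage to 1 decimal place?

59.5%

(0.373 + 0.627)^3 gives M 0.0519, M+2 0.2617, M+4 0.4399, M+6 0.2465; the largest is M+4.
P(M+4) = C(3,2) × 0.373^1 × 0.627^2 = 3 × 0.3730 × 0.393129 = 0.439911 (base)
P(M+2) = C(3,1) × 0.373^2 × 0.627^1 = 3 × 0.139129 × 0.6270 = 0.261702
Relative intensity = 0.261702 / 0.439911 × 100 = 59.5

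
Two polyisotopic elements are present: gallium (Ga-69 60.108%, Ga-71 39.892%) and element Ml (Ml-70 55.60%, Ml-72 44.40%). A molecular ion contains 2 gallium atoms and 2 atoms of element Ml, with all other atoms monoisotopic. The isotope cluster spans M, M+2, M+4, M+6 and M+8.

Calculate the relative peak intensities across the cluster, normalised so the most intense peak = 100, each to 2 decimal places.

31.27 : 91.44 : 100.00 : 48.46 : 8.78

Gallium pattern (n=2): 0.36129717 : 0.47956567 : 0.15913717
Element Ml pattern (n=2): 0.309136 : 0.493728 : 0.197136
Convolve the two distributions (both contribute in 2-u steps):
  M: 0.36129717×0.309136 = 0.111690
  M+2: 0.36129717×0.493728 + 0.47956567×0.309136 = 0.326634
  M+4: 0.36129717×0.197136 + 0.47956567×0.493728 + 0.15913717×0.309136 = 0.357195
  M+6: 0.47956567×0.197136 + 0.15913717×0.493728 = 0.173110
  M+8: 0.15913717×0.197136 = 0.031372
Scale to base peak (0.357195) = 100: 31.27 : 91.44 : 100.00 : 48.46 : 8.78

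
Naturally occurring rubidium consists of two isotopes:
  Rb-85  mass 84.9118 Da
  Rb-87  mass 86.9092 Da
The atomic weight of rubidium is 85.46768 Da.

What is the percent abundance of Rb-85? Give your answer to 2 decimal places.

With x = fraction of Rb-85 (so Rb-87 is 1 − x):
84.9118·x + 86.9092·(1 − x) = 85.46768
(84.9118 − 86.9092)·x = 85.46768 − 86.9092
x = -1.44152 / -1.9974 = 0.72170 → 72.17% Rb-85, 27.83% Rb-87.

72.17%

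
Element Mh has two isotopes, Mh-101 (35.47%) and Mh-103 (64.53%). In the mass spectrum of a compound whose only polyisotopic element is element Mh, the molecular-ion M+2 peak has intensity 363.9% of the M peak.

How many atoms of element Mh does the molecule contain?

2

For n independent Mh atoms, I(M+2)/I(M) = n · (abundance Mh-103) / (abundance Mh-101) = n · 0.6453/0.3547.
n = 3.639 × 0.3547/0.6453 = 2.00 ≈ 2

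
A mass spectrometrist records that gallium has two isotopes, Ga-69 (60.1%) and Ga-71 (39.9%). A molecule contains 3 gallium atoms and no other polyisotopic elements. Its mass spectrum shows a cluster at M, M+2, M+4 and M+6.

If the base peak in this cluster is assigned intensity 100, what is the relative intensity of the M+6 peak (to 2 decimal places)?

14.69

(0.601 + 0.399)^3 gives M 0.2171, M+2 0.4324, M+4 0.2870, M+6 0.0635; the largest is M+2.
P(M+2) = C(3,1) × 0.601^2 × 0.399^1 = 3 × 0.361201 × 0.3990 = 0.432358 (base)
P(M+6) = C(3,3) × 0.601^0 × 0.399^3 = 1 × 1.0000 × 0.0635212 = 0.063521
Relative intensity = 0.063521 / 0.432358 × 100 = 14.69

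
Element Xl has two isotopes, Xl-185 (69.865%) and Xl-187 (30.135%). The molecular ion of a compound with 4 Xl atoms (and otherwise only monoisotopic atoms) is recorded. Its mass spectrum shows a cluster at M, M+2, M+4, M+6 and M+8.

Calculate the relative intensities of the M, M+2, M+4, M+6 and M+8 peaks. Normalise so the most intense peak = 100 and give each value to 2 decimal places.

The 4 Xl atoms are independent, so intensities follow the terms of (0.69865 + 0.30135)^4.
P(M) = 0.69865^4 = 0.238253
P(M+2) = 4 × 0.69865^3 × 0.30135^1 = 0.411065
P(M+4) = 6 × 0.69865^2 × 0.30135^2 = 0.265958
P(M+6) = 4 × 0.69865^1 × 0.30135^3 = 0.076477
P(M+8) = 0.30135^4 = 0.008247
The M+2 peak is largest (0.411065); scaling to 100 gives 57.96 : 100.00 : 64.70 : 18.60 : 2.01.

57.96 : 100.00 : 64.70 : 18.60 : 2.01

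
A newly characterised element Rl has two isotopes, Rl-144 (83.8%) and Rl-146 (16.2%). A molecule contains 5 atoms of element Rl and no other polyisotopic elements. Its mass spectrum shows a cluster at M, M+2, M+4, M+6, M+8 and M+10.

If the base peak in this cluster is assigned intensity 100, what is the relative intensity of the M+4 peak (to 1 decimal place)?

Term probabilities: M 0.4133, M+2 0.3994, M+4 0.1544, M+6 0.0299, M+8 0.0029, M+10 0.0001. Base peak = M.
P(M) = C(5,0) × 0.838^5 × 0.162^0 = 1 × 0.41325688 × 1.0000 = 0.413257 (base)
P(M+4) = C(5,2) × 0.838^3 × 0.162^2 = 10 × 0.58848047 × 0.026244 = 0.154441
Relative intensity = 0.154441 / 0.413257 × 100 = 37.4

37.4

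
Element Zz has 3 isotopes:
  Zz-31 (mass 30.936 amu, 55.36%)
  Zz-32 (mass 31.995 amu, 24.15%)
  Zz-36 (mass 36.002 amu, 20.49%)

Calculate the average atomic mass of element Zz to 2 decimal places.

32.23 amu

Average mass = Σ (abundance × isotope mass) = 0.5536 × 30.936 + 0.2415 × 31.995 + 0.2049 × 36.002
= 17.1262 + 7.7268 + 7.3768 = 32.2298 amu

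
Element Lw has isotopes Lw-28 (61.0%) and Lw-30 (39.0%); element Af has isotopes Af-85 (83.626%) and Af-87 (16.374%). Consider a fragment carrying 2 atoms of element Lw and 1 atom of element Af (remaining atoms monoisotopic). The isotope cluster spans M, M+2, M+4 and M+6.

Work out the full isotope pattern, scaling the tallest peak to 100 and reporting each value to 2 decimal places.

Element Lw pattern (n=2): 0.3721 : 0.4758 : 0.1521
Element Af pattern (n=1): 0.83626 : 0.16374
Convolve the two distributions (both contribute in 2-u steps):
  M: 0.3721×0.83626 = 0.311172
  M+2: 0.3721×0.16374 + 0.4758×0.83626 = 0.458820
  M+4: 0.4758×0.16374 + 0.1521×0.83626 = 0.205103
  M+6: 0.1521×0.16374 = 0.024905
Scale to base peak (0.458820) = 100: 67.82 : 100.00 : 44.70 : 5.43

67.82 : 100.00 : 44.70 : 5.43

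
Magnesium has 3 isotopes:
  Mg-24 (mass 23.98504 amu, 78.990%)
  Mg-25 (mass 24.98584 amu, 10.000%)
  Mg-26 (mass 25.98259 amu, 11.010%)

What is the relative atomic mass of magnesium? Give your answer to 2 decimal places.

The abundance-weighted mean is 0.78990 × 23.98504 + 0.10000 × 24.98584 + 0.11010 × 25.98259
= 18.945783 + 2.498584 + 2.860683 = 24.305050 amu

24.31 amu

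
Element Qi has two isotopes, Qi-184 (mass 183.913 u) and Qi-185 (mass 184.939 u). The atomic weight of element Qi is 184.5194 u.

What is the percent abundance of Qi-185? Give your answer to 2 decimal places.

59.10%

Writing the weighted mean with unknown fraction x of Qi-184:
183.913·x + 184.939·(1 − x) = 184.5194
(183.913 − 184.939)·x = 184.5194 − 184.939
x = -0.4196 / -1.026 = 0.40897 → 40.90% Qi-184, 59.10% Qi-185.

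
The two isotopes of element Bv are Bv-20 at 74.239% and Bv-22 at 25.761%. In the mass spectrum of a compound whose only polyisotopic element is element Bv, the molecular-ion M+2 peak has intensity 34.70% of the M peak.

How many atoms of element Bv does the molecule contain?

For n independent Bv atoms, I(M+2)/I(M) = n · (abundance Bv-22) / (abundance Bv-20) = n · 0.25761/0.74239.
n = 0.3470 × 0.74239/0.25761 = 1.00 ≈ 1

1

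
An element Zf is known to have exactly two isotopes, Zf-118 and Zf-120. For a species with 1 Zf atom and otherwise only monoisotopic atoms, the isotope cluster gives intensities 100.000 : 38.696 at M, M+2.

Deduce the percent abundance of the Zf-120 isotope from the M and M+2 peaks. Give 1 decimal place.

If p is the fraction of Zf that is Zf-118, then I(M+2)/I(M) = [C(1,1)·p^0·(1−p)] / p^1 = 1·(1−p)/p = 38.696/100.000 = 0.3870
(1−p)/p = 0.3870/1 = 0.3870  ⇒  p = 1/(1 + 0.3870) = 0.7210
Zf-118: 72.1%, Zf-120: 27.9%.

27.9%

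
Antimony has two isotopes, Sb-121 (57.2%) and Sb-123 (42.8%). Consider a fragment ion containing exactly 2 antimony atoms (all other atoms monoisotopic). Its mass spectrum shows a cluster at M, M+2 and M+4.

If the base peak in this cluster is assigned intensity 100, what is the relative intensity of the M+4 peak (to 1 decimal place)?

37.4

(0.572 + 0.428)^2 gives M 0.3272, M+2 0.4896, M+4 0.1832; the largest is M+2.
P(M+2) = C(2,1) × 0.572^1 × 0.428^1 = 2 × 0.5720 × 0.4280 = 0.489632 (base)
P(M+4) = C(2,2) × 0.572^0 × 0.428^2 = 1 × 1.0000 × 0.183184 = 0.183184
Relative intensity = 0.183184 / 0.489632 × 100 = 37.4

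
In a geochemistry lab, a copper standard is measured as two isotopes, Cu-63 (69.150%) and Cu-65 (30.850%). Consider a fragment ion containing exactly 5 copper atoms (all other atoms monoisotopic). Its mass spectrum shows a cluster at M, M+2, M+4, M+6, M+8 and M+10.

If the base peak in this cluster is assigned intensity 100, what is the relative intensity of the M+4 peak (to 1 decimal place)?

89.2

(0.69150 + 0.30850)^5 gives M 0.1581, M+2 0.3527, M+4 0.3147, M+6 0.1404, M+8 0.0313, M+10 0.0028; the largest is M+2.
P(M+2) = C(5,1) × 0.69150^4 × 0.30850^1 = 5 × 0.2286487 × 0.3085 = 0.352691 (base)
P(M+4) = C(5,2) × 0.69150^3 × 0.30850^2 = 10 × 0.33065611 × 0.09517225 = 0.314693
Relative intensity = 0.314693 / 0.352691 × 100 = 89.2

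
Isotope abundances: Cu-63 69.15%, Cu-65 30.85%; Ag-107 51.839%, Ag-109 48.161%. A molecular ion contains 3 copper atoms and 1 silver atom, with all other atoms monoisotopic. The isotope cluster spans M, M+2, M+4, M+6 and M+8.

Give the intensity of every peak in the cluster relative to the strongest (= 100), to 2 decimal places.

44.10 : 100.00 : 81.17 : 28.38 : 3.64

Copper pattern (n=3): 0.33065611 : 0.44254842 : 0.19743483 : 0.02936064
Silver pattern (n=1): 0.51839 : 0.48161
Convolve the two distributions (both contribute in 2-u steps):
  M: 0.33065611×0.51839 = 0.171409
  M+2: 0.33065611×0.48161 + 0.44254842×0.51839 = 0.388660
  M+4: 0.44254842×0.48161 + 0.19743483×0.51839 = 0.315484
  M+6: 0.19743483×0.48161 + 0.02936064×0.51839 = 0.110307
  M+8: 0.02936064×0.48161 = 0.014140
Scale to base peak (0.388660) = 100: 44.10 : 100.00 : 81.17 : 28.38 : 3.64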